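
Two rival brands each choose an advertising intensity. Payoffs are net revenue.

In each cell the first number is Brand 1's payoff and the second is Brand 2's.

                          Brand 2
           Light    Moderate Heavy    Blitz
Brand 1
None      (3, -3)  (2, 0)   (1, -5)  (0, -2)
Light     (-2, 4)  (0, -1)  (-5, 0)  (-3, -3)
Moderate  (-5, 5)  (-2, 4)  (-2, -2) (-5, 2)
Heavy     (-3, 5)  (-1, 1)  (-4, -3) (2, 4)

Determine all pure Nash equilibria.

Mark each player's best response to every combination of opponents' strategies; a profile where every player is best-responding is a pure Nash equilibrium.
Brand 1 against Light: payoffs 3, -2, -5, -3 → best response None.
Brand 1 against Moderate: payoffs 2, 0, -2, -1 → best response None.
Brand 1 against Heavy: payoffs 1, -5, -2, -4 → best response None.
Brand 1 against Blitz: payoffs 0, -3, -5, 2 → best response Heavy.
Brand 2 against None: payoffs -3, 0, -5, -2 → best response Moderate.
Brand 2 against Light: payoffs 4, -1, 0, -3 → best response Light.
Brand 2 against Moderate: payoffs 5, 4, -2, 2 → best response Light.
Brand 2 against Heavy: payoffs 5, 1, -3, 4 → best response Light.
Mutual best responses: (None, Moderate).

(None, Moderate)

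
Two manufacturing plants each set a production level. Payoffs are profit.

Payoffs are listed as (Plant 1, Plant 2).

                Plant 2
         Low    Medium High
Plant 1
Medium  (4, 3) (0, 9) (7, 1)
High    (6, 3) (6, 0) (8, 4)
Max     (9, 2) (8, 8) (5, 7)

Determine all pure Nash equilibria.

(High, High), (Max, Medium)

Plant 1 against Low: payoffs 4, 6, 9 → best response Max.
Plant 1 against Medium: payoffs 0, 6, 8 → best response Max.
Plant 1 against High: payoffs 7, 8, 5 → best response High.
Plant 2 against Medium: payoffs 3, 9, 1 → best response Medium.
Plant 2 against High: payoffs 3, 0, 4 → best response High.
Plant 2 against Max: payoffs 2, 8, 7 → best response Medium.
Mutual best responses: (High, High); (Max, Medium).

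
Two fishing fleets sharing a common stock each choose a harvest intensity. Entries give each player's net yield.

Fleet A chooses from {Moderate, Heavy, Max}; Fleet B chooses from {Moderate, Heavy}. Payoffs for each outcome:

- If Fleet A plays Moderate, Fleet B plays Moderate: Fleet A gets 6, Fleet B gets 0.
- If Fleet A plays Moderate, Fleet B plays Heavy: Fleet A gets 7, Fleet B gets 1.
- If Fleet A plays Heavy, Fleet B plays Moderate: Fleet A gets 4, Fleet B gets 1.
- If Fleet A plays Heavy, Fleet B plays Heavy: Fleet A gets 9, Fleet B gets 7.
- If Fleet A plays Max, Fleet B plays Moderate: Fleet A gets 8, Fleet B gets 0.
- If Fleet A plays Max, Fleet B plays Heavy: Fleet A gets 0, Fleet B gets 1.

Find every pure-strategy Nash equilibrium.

Pure NE: (Heavy, Heavy)

(Moderate, Moderate): Fleet A can switch to Max (6 → 8). Not NE.
(Moderate, Heavy): Fleet A can switch to Heavy (7 → 9). Not NE.
(Heavy, Moderate): Fleet A can switch to Moderate (4 → 6). Not NE.
(Heavy, Heavy): Fleet A gets 9, best alternative 7; Fleet B gets 7, best alternative 1. No profitable deviation — NE.
(Max, Moderate): Fleet B can switch to Heavy (0 → 1). Not NE.
(Max, Heavy): Fleet A can switch to Moderate (0 → 7). Not NE.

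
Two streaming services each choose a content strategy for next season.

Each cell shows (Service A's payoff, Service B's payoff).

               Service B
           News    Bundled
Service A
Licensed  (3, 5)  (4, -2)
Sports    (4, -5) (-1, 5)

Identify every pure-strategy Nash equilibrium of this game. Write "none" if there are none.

Service A against News: payoffs 3, 4 → best response Sports.
Service A against Bundled: payoffs 4, -1 → best response Licensed.
Service B against Licensed: payoffs 5, -2 → best response News.
Service B against Sports: payoffs -5, 5 → best response Bundled.
No profile is a mutual best response for all players.

No pure-strategy Nash equilibrium.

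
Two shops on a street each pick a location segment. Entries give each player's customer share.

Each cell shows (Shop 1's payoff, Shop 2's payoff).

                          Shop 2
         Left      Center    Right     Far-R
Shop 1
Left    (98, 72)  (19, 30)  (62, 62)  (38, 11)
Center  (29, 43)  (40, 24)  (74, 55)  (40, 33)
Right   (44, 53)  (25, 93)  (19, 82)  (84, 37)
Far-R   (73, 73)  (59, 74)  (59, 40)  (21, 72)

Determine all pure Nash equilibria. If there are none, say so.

Shop 1 against Left: payoffs 98, 29, 44, 73 → best response Left.
Shop 1 against Center: payoffs 19, 40, 25, 59 → best response Far-R.
Shop 1 against Right: payoffs 62, 74, 19, 59 → best response Center.
Shop 1 against Far-R: payoffs 38, 40, 84, 21 → best response Right.
Shop 2 against Left: payoffs 72, 30, 62, 11 → best response Left.
Shop 2 against Center: payoffs 43, 24, 55, 33 → best response Right.
Shop 2 against Right: payoffs 53, 93, 82, 37 → best response Center.
Shop 2 against Far-R: payoffs 73, 74, 40, 72 → best response Center.
Mutual best responses: (Left, Left); (Center, Right); (Far-R, Center).

Pure-strategy Nash equilibria: (Left, Left) and (Center, Right) and (Far-R, Center)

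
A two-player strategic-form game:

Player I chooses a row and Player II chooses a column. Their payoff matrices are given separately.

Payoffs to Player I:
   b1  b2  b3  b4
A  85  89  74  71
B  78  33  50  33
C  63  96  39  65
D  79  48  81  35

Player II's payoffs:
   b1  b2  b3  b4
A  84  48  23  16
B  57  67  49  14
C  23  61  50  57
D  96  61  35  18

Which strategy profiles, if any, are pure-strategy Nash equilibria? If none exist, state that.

Mark each player's best response to every combination of opponents' strategies; a profile where every player is best-responding is a pure Nash equilibrium.
Player I against b1: payoffs 85, 78, 63, 79 → best response A.
Player I against b2: payoffs 89, 33, 96, 48 → best response C.
Player I against b3: payoffs 74, 50, 39, 81 → best response D.
Player I against b4: payoffs 71, 33, 65, 35 → best response A.
Player II against A: payoffs 84, 48, 23, 16 → best response b1.
Player II against B: payoffs 57, 67, 49, 14 → best response b2.
Player II against C: payoffs 23, 61, 50, 57 → best response b2.
Player II against D: payoffs 96, 61, 35, 18 → best response b1.
Mutual best responses: (A, b1); (C, b2).

(A, b1) and (C, b2)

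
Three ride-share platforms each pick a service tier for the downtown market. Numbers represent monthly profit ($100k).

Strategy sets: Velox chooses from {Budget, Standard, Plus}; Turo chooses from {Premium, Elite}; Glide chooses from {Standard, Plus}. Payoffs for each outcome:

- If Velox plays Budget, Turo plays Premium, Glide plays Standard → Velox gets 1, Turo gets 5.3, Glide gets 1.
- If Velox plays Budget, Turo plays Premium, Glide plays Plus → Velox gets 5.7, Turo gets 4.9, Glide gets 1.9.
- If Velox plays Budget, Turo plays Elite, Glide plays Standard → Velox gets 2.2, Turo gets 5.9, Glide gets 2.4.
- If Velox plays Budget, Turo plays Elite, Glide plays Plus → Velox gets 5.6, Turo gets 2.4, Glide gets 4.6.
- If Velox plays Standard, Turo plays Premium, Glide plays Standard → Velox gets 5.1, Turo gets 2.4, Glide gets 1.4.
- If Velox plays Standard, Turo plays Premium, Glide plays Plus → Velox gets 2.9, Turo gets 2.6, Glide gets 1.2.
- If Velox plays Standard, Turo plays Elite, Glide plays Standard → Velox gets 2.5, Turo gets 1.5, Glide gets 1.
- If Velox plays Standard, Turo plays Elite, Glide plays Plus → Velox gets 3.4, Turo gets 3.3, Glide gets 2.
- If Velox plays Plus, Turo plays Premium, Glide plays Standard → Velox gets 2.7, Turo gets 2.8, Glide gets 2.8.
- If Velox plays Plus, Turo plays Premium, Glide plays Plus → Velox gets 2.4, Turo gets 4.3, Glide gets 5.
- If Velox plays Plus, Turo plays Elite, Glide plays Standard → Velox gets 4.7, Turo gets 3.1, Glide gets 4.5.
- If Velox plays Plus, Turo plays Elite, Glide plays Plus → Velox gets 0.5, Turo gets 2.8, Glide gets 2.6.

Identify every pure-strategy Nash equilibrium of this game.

(Budget, Premium, Plus); (Standard, Premium, Standard); (Plus, Elite, Standard)

Check each profile: it is a Nash equilibrium iff no player can strictly gain by switching unilaterally.
(Budget, Premium, Standard): Velox can switch to Standard (1 → 5.1). Not NE.
(Budget, Premium, Plus): Velox gets 5.7, best alternative 2.9; Turo gets 4.9, best alternative 2.4; Glide gets 1.9, best alternative 1. No profitable deviation — NE.
(Budget, Elite, Standard): Velox can switch to Standard (2.2 → 2.5). Not NE.
(Budget, Elite, Plus): Turo can switch to Premium (2.4 → 4.9). Not NE.
(Standard, Premium, Standard): Velox gets 5.1, best alternative 2.7; Turo gets 2.4, best alternative 1.5; Glide gets 1.4, best alternative 1.2. No profitable deviation — NE.
(Standard, Premium, Plus): Velox can switch to Budget (2.9 → 5.7). Not NE.
(Standard, Elite, Standard): Velox can switch to Plus (2.5 → 4.7). Not NE.
(Standard, Elite, Plus): Velox can switch to Budget (3.4 → 5.6). Not NE.
(Plus, Premium, Standard): Velox can switch to Standard (2.7 → 5.1). Not NE.
(Plus, Premium, Plus): Velox can switch to Budget (2.4 → 5.7). Not NE.
(Plus, Elite, Standard): Velox gets 4.7, best alternative 2.5; Turo gets 3.1, best alternative 2.8; Glide gets 4.5, best alternative 2.6. No profitable deviation — NE.
(Plus, Elite, Plus): Velox can switch to Budget (0.5 → 5.6). Not NE.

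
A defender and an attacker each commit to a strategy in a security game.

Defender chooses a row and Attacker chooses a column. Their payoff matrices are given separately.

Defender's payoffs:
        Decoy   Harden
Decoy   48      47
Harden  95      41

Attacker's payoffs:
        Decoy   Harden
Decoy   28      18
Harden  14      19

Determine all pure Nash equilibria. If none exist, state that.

Defender against Decoy: payoffs 48, 95 → best response Harden.
Defender against Harden: payoffs 47, 41 → best response Decoy.
Attacker against Decoy: payoffs 28, 18 → best response Decoy.
Attacker against Harden: payoffs 14, 19 → best response Harden.
No profile is a mutual best response for all players.

There is no pure-strategy Nash equilibrium.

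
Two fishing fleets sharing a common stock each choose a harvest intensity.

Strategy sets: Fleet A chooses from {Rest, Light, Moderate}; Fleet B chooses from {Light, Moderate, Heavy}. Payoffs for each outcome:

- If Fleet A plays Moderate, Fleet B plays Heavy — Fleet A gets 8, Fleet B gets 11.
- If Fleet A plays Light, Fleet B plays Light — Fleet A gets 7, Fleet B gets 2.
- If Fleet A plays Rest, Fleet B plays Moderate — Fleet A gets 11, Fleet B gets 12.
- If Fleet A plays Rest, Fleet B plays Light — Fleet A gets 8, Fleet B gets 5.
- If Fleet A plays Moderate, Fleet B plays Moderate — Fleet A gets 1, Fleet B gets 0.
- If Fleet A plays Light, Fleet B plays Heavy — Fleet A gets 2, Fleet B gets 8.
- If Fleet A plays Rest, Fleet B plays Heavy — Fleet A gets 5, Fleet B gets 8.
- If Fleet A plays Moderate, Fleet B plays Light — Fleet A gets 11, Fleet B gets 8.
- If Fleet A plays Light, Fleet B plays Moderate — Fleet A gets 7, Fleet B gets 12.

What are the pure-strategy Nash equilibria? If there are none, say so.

Fleet A against Light: payoffs 8, 7, 11 → best response Moderate.
Fleet A against Moderate: payoffs 11, 7, 1 → best response Rest.
Fleet A against Heavy: payoffs 5, 2, 8 → best response Moderate.
Fleet B against Rest: payoffs 5, 12, 8 → best response Moderate.
Fleet B against Light: payoffs 2, 12, 8 → best response Moderate.
Fleet B against Moderate: payoffs 8, 0, 11 → best response Heavy.
Mutual best responses: (Rest, Moderate); (Moderate, Heavy).

Pure-strategy Nash equilibria: (Rest, Moderate), (Moderate, Heavy)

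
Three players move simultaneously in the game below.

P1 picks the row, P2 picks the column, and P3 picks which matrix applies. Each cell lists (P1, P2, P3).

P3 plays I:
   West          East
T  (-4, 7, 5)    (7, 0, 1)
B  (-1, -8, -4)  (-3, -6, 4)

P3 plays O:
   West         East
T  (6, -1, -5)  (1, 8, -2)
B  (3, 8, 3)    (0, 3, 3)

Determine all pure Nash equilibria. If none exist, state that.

P1 against (West, I): payoffs -4, -1 → best response B.
P1 against (West, O): payoffs 6, 3 → best response T.
P1 against (East, I): payoffs 7, -3 → best response T.
P1 against (East, O): payoffs 1, 0 → best response T.
P2 against (T, I): payoffs 7, 0 → best response West.
P2 against (T, O): payoffs -1, 8 → best response East.
P2 against (B, I): payoffs -8, -6 → best response East.
P2 against (B, O): payoffs 8, 3 → best response West.
P3 against (T, West): payoffs 5, -5 → best response I.
P3 against (T, East): payoffs 1, -2 → best response I.
P3 against (B, West): payoffs -4, 3 → best response O.
P3 against (B, East): payoffs 4, 3 → best response I.
No profile is a mutual best response for all players.

There is no pure-strategy Nash equilibrium.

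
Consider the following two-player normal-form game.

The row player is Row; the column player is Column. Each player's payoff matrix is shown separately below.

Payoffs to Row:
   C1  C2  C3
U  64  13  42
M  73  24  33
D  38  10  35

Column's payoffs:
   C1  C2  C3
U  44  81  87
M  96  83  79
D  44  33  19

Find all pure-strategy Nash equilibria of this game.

(U, C3) and (M, C1)

Row against C1: payoffs 64, 73, 38 → best response M.
Row against C2: payoffs 13, 24, 10 → best response M.
Row against C3: payoffs 42, 33, 35 → best response U.
Column against U: payoffs 44, 81, 87 → best response C3.
Column against M: payoffs 96, 83, 79 → best response C1.
Column against D: payoffs 44, 33, 19 → best response C1.
Mutual best responses: (U, C3); (M, C1).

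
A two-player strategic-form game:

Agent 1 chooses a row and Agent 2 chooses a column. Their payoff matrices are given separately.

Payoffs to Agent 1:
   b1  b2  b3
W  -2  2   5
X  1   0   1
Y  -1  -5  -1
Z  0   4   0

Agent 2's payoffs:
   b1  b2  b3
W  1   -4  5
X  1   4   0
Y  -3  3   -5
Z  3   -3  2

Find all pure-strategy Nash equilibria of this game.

Check each profile: it is a Nash equilibrium iff no player can strictly gain by switching unilaterally.
(W, b1): Agent 1 can switch to X (-2 → 1). Not NE.
(W, b2): Agent 1 can switch to Z (2 → 4). Not NE.
(W, b3): Agent 1 gets 5, best alternative 1; Agent 2 gets 5, best alternative 1. No profitable deviation — NE.
(X, b1): Agent 2 can switch to b2 (1 → 4). Not NE.
(X, b2): Agent 1 can switch to W (0 → 2). Not NE.
(X, b3): Agent 1 can switch to W (1 → 5). Not NE.
(Y, b1): Agent 1 can switch to X (-1 → 1). Not NE.
(The remaining 5 profiles each have a profitable deviation by the same check.)

Pure NE: (W, b3)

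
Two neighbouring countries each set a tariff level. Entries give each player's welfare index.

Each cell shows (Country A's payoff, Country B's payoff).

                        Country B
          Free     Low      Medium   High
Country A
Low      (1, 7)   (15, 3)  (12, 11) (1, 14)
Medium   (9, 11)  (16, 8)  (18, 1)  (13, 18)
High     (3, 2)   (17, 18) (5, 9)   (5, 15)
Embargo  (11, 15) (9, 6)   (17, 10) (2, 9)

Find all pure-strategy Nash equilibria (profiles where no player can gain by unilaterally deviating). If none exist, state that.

(Low, Free): Country A can switch to Medium (1 → 9). Not NE.
(Low, Low): Country A can switch to Medium (15 → 16). Not NE.
(Low, Medium): Country A can switch to Medium (12 → 18). Not NE.
(Low, High): Country A can switch to Medium (1 → 13). Not NE.
(Medium, Free): Country A can switch to Embargo (9 → 11). Not NE.
(Medium, Low): Country A can switch to High (16 → 17). Not NE.
(Medium, High): Country A gets 13, best alternative 5; Country B gets 18, best alternative 11. No profitable deviation — NE.
(High, Low): Country A gets 17, best alternative 16; Country B gets 18, best alternative 15. No profitable deviation — NE.
(Embargo, Free): Country A gets 11, best alternative 9; Country B gets 15, best alternative 10. No profitable deviation — NE.
(The remaining 7 profiles each have a profitable deviation by the same check.)

Pure-strategy Nash equilibria: (Medium, High), (High, Low), (Embargo, Free)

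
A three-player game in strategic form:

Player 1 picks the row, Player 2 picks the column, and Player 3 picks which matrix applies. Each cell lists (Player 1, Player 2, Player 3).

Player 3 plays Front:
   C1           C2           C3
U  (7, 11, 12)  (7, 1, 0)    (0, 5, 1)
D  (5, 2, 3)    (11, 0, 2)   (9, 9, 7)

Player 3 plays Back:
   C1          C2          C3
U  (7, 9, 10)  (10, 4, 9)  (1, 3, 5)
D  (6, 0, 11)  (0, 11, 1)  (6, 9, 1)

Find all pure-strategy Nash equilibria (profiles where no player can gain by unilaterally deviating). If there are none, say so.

(U, C1, Front): Player 1 gets 7, best alternative 5; Player 2 gets 11, best alternative 5; Player 3 gets 12, best alternative 10. No profitable deviation — NE.
(U, C1, Back): Player 3 can switch to Front (10 → 12). Not NE.
(U, C2, Front): Player 1 can switch to D (7 → 11). Not NE.
(U, C2, Back): Player 2 can switch to C1 (4 → 9). Not NE.
(U, C3, Front): Player 1 can switch to D (0 → 9). Not NE.
(U, C3, Back): Player 1 can switch to D (1 → 6). Not NE.
(D, C1, Front): Player 1 can switch to U (5 → 7). Not NE.
(D, C1, Back): Player 1 can switch to U (6 → 7). Not NE.
(D, C2, Front): Player 2 can switch to C1 (0 → 2). Not NE.
(D, C2, Back): Player 1 can switch to U (0 → 10). Not NE.
(D, C3, Front): Player 1 gets 9, best alternative 0; Player 2 gets 9, best alternative 2; Player 3 gets 7, best alternative 1. No profitable deviation — NE.
(D, C3, Back): Player 2 can switch to C2 (9 → 11). Not NE.

The pure Nash equilibria are (U, C1, Front) and (D, C3, Front).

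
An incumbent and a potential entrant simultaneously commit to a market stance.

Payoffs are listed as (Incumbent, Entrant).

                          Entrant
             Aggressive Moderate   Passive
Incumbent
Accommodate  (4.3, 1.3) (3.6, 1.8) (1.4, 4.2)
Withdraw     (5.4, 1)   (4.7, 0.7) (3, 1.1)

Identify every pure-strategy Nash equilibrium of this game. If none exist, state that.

(Accommodate, Aggressive): Incumbent can switch to Withdraw (4.3 → 5.4). Not NE.
(Accommodate, Moderate): Incumbent can switch to Withdraw (3.6 → 4.7). Not NE.
(Accommodate, Passive): Incumbent can switch to Withdraw (1.4 → 3). Not NE.
(Withdraw, Aggressive): Entrant can switch to Passive (1 → 1.1). Not NE.
(Withdraw, Moderate): Entrant can switch to Aggressive (0.7 → 1). Not NE.
(Withdraw, Passive): Incumbent gets 3, best alternative 1.4; Entrant gets 1.1, best alternative 1. No profitable deviation — NE.

Pure NE: (Withdraw, Passive)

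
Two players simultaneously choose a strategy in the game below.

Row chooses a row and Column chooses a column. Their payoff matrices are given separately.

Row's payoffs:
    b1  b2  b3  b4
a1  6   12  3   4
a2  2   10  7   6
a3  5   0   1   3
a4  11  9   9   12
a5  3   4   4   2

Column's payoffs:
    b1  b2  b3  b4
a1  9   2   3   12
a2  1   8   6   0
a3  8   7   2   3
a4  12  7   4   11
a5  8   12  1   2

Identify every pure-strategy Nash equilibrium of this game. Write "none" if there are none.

Row against b1: payoffs 6, 2, 5, 11, 3 → best response a4.
Row against b2: payoffs 12, 10, 0, 9, 4 → best response a1.
Row against b3: payoffs 3, 7, 1, 9, 4 → best response a4.
Row against b4: payoffs 4, 6, 3, 12, 2 → best response a4.
Column against a1: payoffs 9, 2, 3, 12 → best response b4.
Column against a2: payoffs 1, 8, 6, 0 → best response b2.
Column against a3: payoffs 8, 7, 2, 3 → best response b1.
Column against a4: payoffs 12, 7, 4, 11 → best response b1.
Column against a5: payoffs 8, 12, 1, 2 → best response b2.
Mutual best responses: (a4, b1).

Pure NE: (a4, b1)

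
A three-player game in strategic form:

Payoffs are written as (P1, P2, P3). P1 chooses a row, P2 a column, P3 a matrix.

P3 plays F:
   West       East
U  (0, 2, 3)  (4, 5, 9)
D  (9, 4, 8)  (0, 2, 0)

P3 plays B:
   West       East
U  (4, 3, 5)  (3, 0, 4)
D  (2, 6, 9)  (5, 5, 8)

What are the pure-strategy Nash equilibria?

Check each profile: it is a Nash equilibrium iff no player can strictly gain by switching unilaterally.
(U, West, F): P1 can switch to D (0 → 9). Not NE.
(U, West, B): P1 gets 4, best alternative 2; P2 gets 3, best alternative 0; P3 gets 5, best alternative 3. No profitable deviation — NE.
(U, East, F): P1 gets 4, best alternative 0; P2 gets 5, best alternative 2; P3 gets 9, best alternative 4. No profitable deviation — NE.
(U, East, B): P1 can switch to D (3 → 5). Not NE.
(D, West, F): P3 can switch to B (8 → 9). Not NE.
(D, West, B): P1 can switch to U (2 → 4). Not NE.
(D, East, F): P1 can switch to U (0 → 4). Not NE.
(D, East, B): P2 can switch to West (5 → 6). Not NE.

The pure Nash equilibria are (U, West, B) and (U, East, F).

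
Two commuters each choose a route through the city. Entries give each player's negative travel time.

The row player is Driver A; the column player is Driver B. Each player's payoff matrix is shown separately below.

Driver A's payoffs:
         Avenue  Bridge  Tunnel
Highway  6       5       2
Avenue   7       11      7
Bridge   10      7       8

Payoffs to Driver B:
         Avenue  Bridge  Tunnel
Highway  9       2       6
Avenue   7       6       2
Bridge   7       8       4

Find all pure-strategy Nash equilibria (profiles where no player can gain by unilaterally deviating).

none

Driver A against Avenue: payoffs 6, 7, 10 → best response Bridge.
Driver A against Bridge: payoffs 5, 11, 7 → best response Avenue.
Driver A against Tunnel: payoffs 2, 7, 8 → best response Bridge.
Driver B against Highway: payoffs 9, 2, 6 → best response Avenue.
Driver B against Avenue: payoffs 7, 6, 2 → best response Avenue.
Driver B against Bridge: payoffs 7, 8, 4 → best response Bridge.
No profile is a mutual best response for all players.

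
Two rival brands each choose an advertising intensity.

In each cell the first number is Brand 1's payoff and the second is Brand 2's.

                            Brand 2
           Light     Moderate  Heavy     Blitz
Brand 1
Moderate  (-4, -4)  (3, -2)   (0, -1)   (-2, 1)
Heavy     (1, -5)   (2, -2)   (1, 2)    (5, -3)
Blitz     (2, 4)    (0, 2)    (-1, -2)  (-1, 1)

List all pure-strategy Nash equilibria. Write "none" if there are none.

(Heavy, Heavy) and (Blitz, Light)

Brand 1 against Light: payoffs -4, 1, 2 → best response Blitz.
Brand 1 against Moderate: payoffs 3, 2, 0 → best response Moderate.
Brand 1 against Heavy: payoffs 0, 1, -1 → best response Heavy.
Brand 1 against Blitz: payoffs -2, 5, -1 → best response Heavy.
Brand 2 against Moderate: payoffs -4, -2, -1, 1 → best response Blitz.
Brand 2 against Heavy: payoffs -5, -2, 2, -3 → best response Heavy.
Brand 2 against Blitz: payoffs 4, 2, -2, 1 → best response Light.
Mutual best responses: (Heavy, Heavy); (Blitz, Light).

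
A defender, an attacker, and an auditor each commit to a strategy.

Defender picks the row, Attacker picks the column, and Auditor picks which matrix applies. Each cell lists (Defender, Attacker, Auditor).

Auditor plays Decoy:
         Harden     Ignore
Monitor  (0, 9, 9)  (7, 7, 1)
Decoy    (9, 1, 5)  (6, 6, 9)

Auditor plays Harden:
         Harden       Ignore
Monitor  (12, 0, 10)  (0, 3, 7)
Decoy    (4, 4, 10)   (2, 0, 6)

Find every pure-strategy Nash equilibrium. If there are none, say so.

No pure-strategy Nash equilibrium.

Mark each player's best response to every combination of opponents' strategies; a profile where every player is best-responding is a pure Nash equilibrium.
Defender against (Harden, Decoy): payoffs 0, 9 → best response Decoy.
Defender against (Harden, Harden): payoffs 12, 4 → best response Monitor.
Defender against (Ignore, Decoy): payoffs 7, 6 → best response Monitor.
Defender against (Ignore, Harden): payoffs 0, 2 → best response Decoy.
Attacker against (Monitor, Decoy): payoffs 9, 7 → best response Harden.
Attacker against (Monitor, Harden): payoffs 0, 3 → best response Ignore.
Attacker against (Decoy, Decoy): payoffs 1, 6 → best response Ignore.
Attacker against (Decoy, Harden): payoffs 4, 0 → best response Harden.
Auditor against (Monitor, Harden): payoffs 9, 10 → best response Harden.
Auditor against (Monitor, Ignore): payoffs 1, 7 → best response Harden.
Auditor against (Decoy, Harden): payoffs 5, 10 → best response Harden.
Auditor against (Decoy, Ignore): payoffs 9, 6 → best response Decoy.
No profile is a mutual best response for all players.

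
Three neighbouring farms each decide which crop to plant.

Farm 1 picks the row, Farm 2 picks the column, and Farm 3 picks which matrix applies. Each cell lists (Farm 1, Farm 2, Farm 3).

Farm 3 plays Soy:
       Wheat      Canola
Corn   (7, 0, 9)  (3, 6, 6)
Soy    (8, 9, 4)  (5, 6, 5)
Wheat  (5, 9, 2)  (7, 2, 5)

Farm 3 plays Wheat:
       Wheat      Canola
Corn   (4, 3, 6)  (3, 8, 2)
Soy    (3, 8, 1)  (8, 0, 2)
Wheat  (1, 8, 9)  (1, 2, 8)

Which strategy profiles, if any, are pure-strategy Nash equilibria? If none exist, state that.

Pure NE: (Soy, Wheat, Soy)

For each player, find the best response to each opponent profile; mutual best responses are the pure NE.
Farm 1 against (Wheat, Soy): payoffs 7, 8, 5 → best response Soy.
Farm 1 against (Wheat, Wheat): payoffs 4, 3, 1 → best response Corn.
Farm 1 against (Canola, Soy): payoffs 3, 5, 7 → best response Wheat.
Farm 1 against (Canola, Wheat): payoffs 3, 8, 1 → best response Soy.
Farm 2 against (Corn, Soy): payoffs 0, 6 → best response Canola.
Farm 2 against (Corn, Wheat): payoffs 3, 8 → best response Canola.
Farm 2 against (Soy, Soy): payoffs 9, 6 → best response Wheat.
Farm 2 against (Soy, Wheat): payoffs 8, 0 → best response Wheat.
Farm 2 against (Wheat, Soy): payoffs 9, 2 → best response Wheat.
Farm 2 against (Wheat, Wheat): payoffs 8, 2 → best response Wheat.
Farm 3 against (Corn, Wheat): payoffs 9, 6 → best response Soy.
Farm 3 against (Corn, Canola): payoffs 6, 2 → best response Soy.
Farm 3 against (Soy, Wheat): payoffs 4, 1 → best response Soy.
Farm 3 against (Soy, Canola): payoffs 5, 2 → best response Soy.
Farm 3 against (Wheat, Wheat): payoffs 2, 9 → best response Wheat.
Farm 3 against (Wheat, Canola): payoffs 5, 8 → best response Wheat.
Mutual best responses: (Soy, Wheat, Soy).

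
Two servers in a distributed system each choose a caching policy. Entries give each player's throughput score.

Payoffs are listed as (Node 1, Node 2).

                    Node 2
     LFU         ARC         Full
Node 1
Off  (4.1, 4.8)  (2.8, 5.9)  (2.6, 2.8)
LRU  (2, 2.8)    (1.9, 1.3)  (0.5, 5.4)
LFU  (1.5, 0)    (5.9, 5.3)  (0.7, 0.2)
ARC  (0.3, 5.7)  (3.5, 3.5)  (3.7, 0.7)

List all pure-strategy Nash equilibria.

Node 1 against LFU: payoffs 4.1, 2, 1.5, 0.3 → best response Off.
Node 1 against ARC: payoffs 2.8, 1.9, 5.9, 3.5 → best response LFU.
Node 1 against Full: payoffs 2.6, 0.5, 0.7, 3.7 → best response ARC.
Node 2 against Off: payoffs 4.8, 5.9, 2.8 → best response ARC.
Node 2 against LRU: payoffs 2.8, 1.3, 5.4 → best response Full.
Node 2 against LFU: payoffs 0, 5.3, 0.2 → best response ARC.
Node 2 against ARC: payoffs 5.7, 3.5, 0.7 → best response LFU.
Mutual best responses: (LFU, ARC).

The unique pure-strategy Nash equilibrium is (LFU, ARC).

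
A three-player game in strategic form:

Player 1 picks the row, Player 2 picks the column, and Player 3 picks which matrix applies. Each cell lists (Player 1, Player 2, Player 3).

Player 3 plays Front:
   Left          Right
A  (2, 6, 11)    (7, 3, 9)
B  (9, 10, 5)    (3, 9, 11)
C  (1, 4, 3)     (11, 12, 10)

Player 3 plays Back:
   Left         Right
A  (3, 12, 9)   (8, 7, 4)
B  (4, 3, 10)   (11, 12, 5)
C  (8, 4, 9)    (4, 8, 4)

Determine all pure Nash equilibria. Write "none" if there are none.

Player 1 against (Left, Front): payoffs 2, 9, 1 → best response B.
Player 1 against (Left, Back): payoffs 3, 4, 8 → best response C.
Player 1 against (Right, Front): payoffs 7, 3, 11 → best response C.
Player 1 against (Right, Back): payoffs 8, 11, 4 → best response B.
Player 2 against (A, Front): payoffs 6, 3 → best response Left.
Player 2 against (A, Back): payoffs 12, 7 → best response Left.
Player 2 against (B, Front): payoffs 10, 9 → best response Left.
Player 2 against (B, Back): payoffs 3, 12 → best response Right.
Player 2 against (C, Front): payoffs 4, 12 → best response Right.
Player 2 against (C, Back): payoffs 4, 8 → best response Right.
Player 3 against (A, Left): payoffs 11, 9 → best response Front.
Player 3 against (A, Right): payoffs 9, 4 → best response Front.
Player 3 against (B, Left): payoffs 5, 10 → best response Back.
Player 3 against (B, Right): payoffs 11, 5 → best response Front.
Player 3 against (C, Left): payoffs 3, 9 → best response Back.
Player 3 against (C, Right): payoffs 10, 4 → best response Front.
Mutual best responses: (C, Right, Front).

(C, Right, Front)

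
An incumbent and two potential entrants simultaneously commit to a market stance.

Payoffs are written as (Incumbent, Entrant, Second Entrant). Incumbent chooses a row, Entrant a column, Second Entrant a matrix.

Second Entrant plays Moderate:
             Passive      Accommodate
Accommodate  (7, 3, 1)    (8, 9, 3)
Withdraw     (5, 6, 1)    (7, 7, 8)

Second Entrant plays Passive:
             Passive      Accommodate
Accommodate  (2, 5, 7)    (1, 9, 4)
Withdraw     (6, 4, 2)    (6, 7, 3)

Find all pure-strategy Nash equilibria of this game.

There is no pure-strategy Nash equilibrium.

Incumbent against (Passive, Moderate): payoffs 7, 5 → best response Accommodate.
Incumbent against (Passive, Passive): payoffs 2, 6 → best response Withdraw.
Incumbent against (Accommodate, Moderate): payoffs 8, 7 → best response Accommodate.
Incumbent against (Accommodate, Passive): payoffs 1, 6 → best response Withdraw.
Entrant against (Accommodate, Moderate): payoffs 3, 9 → best response Accommodate.
Entrant against (Accommodate, Passive): payoffs 5, 9 → best response Accommodate.
Entrant against (Withdraw, Moderate): payoffs 6, 7 → best response Accommodate.
Entrant against (Withdraw, Passive): payoffs 4, 7 → best response Accommodate.
Second Entrant against (Accommodate, Passive): payoffs 1, 7 → best response Passive.
Second Entrant against (Accommodate, Accommodate): payoffs 3, 4 → best response Passive.
Second Entrant against (Withdraw, Passive): payoffs 1, 2 → best response Passive.
Second Entrant against (Withdraw, Accommodate): payoffs 8, 3 → best response Moderate.
No profile is a mutual best response for all players.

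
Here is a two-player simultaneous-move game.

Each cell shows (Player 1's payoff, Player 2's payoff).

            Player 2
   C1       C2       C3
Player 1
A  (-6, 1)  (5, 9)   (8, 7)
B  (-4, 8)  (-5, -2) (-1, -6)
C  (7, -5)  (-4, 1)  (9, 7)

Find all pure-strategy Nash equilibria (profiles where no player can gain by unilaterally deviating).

Pure-strategy Nash equilibria: (A, C2); (C, C3)

For each strategy profile, look for a profitable unilateral deviation.
(A, C1): Player 1 can switch to B (-6 → -4). Not NE.
(A, C2): Player 1 gets 5, best alternative -4; Player 2 gets 9, best alternative 7. No profitable deviation — NE.
(A, C3): Player 1 can switch to C (8 → 9). Not NE.
(B, C1): Player 1 can switch to C (-4 → 7). Not NE.
(B, C2): Player 1 can switch to A (-5 → 5). Not NE.
(B, C3): Player 1 can switch to A (-1 → 8). Not NE.
(C, C1): Player 2 can switch to C2 (-5 → 1). Not NE.
(C, C2): Player 1 can switch to A (-4 → 5). Not NE.
(C, C3): Player 1 gets 9, best alternative 8; Player 2 gets 7, best alternative 1. No profitable deviation — NE.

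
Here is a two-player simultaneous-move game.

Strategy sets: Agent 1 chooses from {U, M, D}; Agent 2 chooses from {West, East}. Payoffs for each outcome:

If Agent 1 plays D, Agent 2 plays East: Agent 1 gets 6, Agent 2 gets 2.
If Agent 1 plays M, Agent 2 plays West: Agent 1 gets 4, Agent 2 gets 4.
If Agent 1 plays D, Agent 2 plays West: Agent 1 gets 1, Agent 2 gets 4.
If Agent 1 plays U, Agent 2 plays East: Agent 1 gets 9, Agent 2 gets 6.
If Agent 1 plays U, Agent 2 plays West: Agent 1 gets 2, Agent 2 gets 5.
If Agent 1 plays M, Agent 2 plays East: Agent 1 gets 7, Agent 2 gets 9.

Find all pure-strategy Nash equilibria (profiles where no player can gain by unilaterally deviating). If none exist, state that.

(U, East)

For each player, find the best response to each opponent profile; mutual best responses are the pure NE.
Agent 1 against West: payoffs 2, 4, 1 → best response M.
Agent 1 against East: payoffs 9, 7, 6 → best response U.
Agent 2 against U: payoffs 5, 6 → best response East.
Agent 2 against M: payoffs 4, 9 → best response East.
Agent 2 against D: payoffs 4, 2 → best response West.
Mutual best responses: (U, East).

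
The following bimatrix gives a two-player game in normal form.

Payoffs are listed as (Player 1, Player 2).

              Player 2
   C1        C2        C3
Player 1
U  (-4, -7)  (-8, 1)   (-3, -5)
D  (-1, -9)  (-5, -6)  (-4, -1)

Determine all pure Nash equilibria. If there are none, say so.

For each strategy profile, look for a profitable unilateral deviation.
(U, C1): Player 1 can switch to D (-4 → -1). Not NE.
(U, C2): Player 1 can switch to D (-8 → -5). Not NE.
(U, C3): Player 2 can switch to C2 (-5 → 1). Not NE.
(D, C1): Player 2 can switch to C2 (-9 → -6). Not NE.
(D, C2): Player 2 can switch to C3 (-6 → -1). Not NE.
(D, C3): Player 1 can switch to U (-4 → -3). Not NE.

none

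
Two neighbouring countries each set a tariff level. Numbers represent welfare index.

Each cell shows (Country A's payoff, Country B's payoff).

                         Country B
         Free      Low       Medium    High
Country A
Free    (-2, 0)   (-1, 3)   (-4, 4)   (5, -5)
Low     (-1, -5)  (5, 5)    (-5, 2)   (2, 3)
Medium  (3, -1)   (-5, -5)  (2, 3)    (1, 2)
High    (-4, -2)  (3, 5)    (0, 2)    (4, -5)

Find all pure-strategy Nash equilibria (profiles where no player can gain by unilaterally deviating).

Country A against Free: payoffs -2, -1, 3, -4 → best response Medium.
Country A against Low: payoffs -1, 5, -5, 3 → best response Low.
Country A against Medium: payoffs -4, -5, 2, 0 → best response Medium.
Country A against High: payoffs 5, 2, 1, 4 → best response Free.
Country B against Free: payoffs 0, 3, 4, -5 → best response Medium.
Country B against Low: payoffs -5, 5, 2, 3 → best response Low.
Country B against Medium: payoffs -1, -5, 3, 2 → best response Medium.
Country B against High: payoffs -2, 5, 2, -5 → best response Low.
Mutual best responses: (Low, Low); (Medium, Medium).

The pure Nash equilibria are (Low, Low); (Medium, Medium).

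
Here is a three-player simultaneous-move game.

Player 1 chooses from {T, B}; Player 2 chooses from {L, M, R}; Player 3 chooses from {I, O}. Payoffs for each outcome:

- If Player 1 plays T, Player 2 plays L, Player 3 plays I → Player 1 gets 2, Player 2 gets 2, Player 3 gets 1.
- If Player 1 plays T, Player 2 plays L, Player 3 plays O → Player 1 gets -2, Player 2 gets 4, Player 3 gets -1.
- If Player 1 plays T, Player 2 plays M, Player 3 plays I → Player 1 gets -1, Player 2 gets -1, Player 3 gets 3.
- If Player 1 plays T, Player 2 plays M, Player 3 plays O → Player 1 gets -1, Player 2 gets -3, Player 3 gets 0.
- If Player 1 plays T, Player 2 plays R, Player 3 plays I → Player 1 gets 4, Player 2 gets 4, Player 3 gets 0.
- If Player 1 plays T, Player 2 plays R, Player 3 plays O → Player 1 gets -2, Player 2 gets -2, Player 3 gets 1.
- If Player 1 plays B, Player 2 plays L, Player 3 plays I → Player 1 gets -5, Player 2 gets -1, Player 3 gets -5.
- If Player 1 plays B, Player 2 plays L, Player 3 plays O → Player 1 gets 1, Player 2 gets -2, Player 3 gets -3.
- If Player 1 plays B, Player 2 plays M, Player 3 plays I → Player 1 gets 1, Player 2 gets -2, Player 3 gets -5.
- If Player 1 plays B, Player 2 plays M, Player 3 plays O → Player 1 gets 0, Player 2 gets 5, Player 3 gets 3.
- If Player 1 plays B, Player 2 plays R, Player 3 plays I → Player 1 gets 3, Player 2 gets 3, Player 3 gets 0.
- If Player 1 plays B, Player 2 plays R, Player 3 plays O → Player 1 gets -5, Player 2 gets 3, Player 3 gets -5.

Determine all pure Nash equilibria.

For each player, find the best response to each opponent profile; mutual best responses are the pure NE.
Player 1 against (L, I): payoffs 2, -5 → best response T.
Player 1 against (L, O): payoffs -2, 1 → best response B.
Player 1 against (M, I): payoffs -1, 1 → best response B.
Player 1 against (M, O): payoffs -1, 0 → best response B.
Player 1 against (R, I): payoffs 4, 3 → best response T.
Player 1 against (R, O): payoffs -2, -5 → best response T.
Player 2 against (T, I): payoffs 2, -1, 4 → best response R.
Player 2 against (T, O): payoffs 4, -3, -2 → best response L.
Player 2 against (B, I): payoffs -1, -2, 3 → best response R.
Player 2 against (B, O): payoffs -2, 5, 3 → best response M.
Player 3 against (T, L): payoffs 1, -1 → best response I.
Player 3 against (T, M): payoffs 3, 0 → best response I.
Player 3 against (T, R): payoffs 0, 1 → best response O.
Player 3 against (B, L): payoffs -5, -3 → best response O.
Player 3 against (B, M): payoffs -5, 3 → best response O.
Player 3 against (B, R): payoffs 0, -5 → best response I.
Mutual best responses: (B, M, O).

Pure NE: (B, M, O)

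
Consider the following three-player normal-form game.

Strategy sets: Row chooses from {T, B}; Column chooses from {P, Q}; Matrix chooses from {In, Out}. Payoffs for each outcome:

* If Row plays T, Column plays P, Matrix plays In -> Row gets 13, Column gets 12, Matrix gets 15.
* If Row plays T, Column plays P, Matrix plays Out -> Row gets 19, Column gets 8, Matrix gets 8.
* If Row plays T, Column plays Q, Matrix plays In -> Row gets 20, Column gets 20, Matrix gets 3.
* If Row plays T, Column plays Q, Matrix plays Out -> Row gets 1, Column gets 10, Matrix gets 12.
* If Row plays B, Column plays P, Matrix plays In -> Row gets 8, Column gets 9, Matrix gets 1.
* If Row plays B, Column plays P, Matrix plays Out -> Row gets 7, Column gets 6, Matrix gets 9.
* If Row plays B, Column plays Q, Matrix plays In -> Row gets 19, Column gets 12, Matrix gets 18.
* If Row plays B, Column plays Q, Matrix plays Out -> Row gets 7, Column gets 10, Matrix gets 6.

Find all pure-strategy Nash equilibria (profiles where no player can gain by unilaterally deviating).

For each strategy profile, look for a profitable unilateral deviation.
(T, P, In): Column can switch to Q (12 → 20). Not NE.
(T, P, Out): Column can switch to Q (8 → 10). Not NE.
(T, Q, In): Matrix can switch to Out (3 → 12). Not NE.
(T, Q, Out): Row can switch to B (1 → 7). Not NE.
(B, P, In): Row can switch to T (8 → 13). Not NE.
(B, P, Out): Row can switch to T (7 → 19). Not NE.
(B, Q, In): Row can switch to T (19 → 20). Not NE.
(B, Q, Out): Matrix can switch to In (6 → 18). Not NE.

There is no pure-strategy Nash equilibrium.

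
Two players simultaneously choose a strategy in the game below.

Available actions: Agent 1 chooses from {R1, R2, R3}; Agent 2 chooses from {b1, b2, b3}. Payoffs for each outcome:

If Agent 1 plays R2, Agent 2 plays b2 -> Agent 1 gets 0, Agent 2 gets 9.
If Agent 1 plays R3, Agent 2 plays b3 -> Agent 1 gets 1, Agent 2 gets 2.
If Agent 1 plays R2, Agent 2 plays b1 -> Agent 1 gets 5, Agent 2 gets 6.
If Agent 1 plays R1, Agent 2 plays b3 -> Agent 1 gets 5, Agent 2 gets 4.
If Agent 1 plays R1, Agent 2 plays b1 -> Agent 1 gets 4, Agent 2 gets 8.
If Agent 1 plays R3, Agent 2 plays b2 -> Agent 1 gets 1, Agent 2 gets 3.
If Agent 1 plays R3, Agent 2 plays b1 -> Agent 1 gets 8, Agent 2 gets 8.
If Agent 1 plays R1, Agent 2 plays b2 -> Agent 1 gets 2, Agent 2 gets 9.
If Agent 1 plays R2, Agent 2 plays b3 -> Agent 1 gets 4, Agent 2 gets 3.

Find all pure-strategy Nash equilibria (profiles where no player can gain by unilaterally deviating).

For each strategy profile, look for a profitable unilateral deviation.
(R1, b1): Agent 1 can switch to R2 (4 → 5). Not NE.
(R1, b2): Agent 1 gets 2, best alternative 1; Agent 2 gets 9, best alternative 8. No profitable deviation — NE.
(R1, b3): Agent 2 can switch to b1 (4 → 8). Not NE.
(R2, b1): Agent 1 can switch to R3 (5 → 8). Not NE.
(R2, b2): Agent 1 can switch to R1 (0 → 2). Not NE.
(R2, b3): Agent 1 can switch to R1 (4 → 5). Not NE.
(R3, b1): Agent 1 gets 8, best alternative 5; Agent 2 gets 8, best alternative 3. No profitable deviation — NE.
(R3, b2): Agent 1 can switch to R1 (1 → 2). Not NE.
(R3, b3): Agent 1 can switch to R1 (1 → 5). Not NE.

The pure Nash equilibria are (R1, b2), (R3, b1).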